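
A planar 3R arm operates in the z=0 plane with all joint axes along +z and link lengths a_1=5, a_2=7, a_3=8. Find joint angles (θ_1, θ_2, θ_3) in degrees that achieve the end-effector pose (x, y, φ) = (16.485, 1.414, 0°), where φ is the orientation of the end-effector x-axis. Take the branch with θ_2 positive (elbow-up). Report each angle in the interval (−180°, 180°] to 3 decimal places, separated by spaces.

wrist centre = target − a_3·(cos φ, sin φ) = (8.4850, 1.4140)
cos θ_2 = (73.9946−5²−7²)/(2·5·7) = -0.0001; θ_2 = 90.0044° (elbow-up)
β = atan2(1.4140,8.4850) = 9.4612°; ψ = atan2(7.0000,4.9995) = 54.4652°
θ_1 = β − ψ = -45.0040°
θ_3 = φ − θ_1 − θ_2 = -45.0004° (wrapped to (-180°,180°])

-45.004 90.004 -45.000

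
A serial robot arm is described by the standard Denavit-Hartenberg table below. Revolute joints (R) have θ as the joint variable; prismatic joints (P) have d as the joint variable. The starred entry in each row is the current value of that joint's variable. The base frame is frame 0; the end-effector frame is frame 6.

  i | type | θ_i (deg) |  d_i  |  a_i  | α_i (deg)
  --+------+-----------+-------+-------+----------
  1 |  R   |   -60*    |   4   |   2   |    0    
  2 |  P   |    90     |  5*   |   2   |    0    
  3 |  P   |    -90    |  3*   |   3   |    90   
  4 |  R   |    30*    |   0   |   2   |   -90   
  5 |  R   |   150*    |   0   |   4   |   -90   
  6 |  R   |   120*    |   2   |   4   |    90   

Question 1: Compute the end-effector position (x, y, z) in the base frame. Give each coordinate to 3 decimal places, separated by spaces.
4.147 -4.647 8.634

after link 1: o_1 = (1.0000, -1.7321, 4.0000)
after link 2: o_2 = (2.7321, -0.7321, 9.0000)
after link 3: o_3 = (4.2321, -3.3301, 12.0000)
after link 4: o_4 = (5.0981, -4.8301, 13.0000)
after link 5: o_5 = (5.3301, -1.2321, 11.2679)
after link 6: o_6 = (4.1471, -4.6471, 8.6340)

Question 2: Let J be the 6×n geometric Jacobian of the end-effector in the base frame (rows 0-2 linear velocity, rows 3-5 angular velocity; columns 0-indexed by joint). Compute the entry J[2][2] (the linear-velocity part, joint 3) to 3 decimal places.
1.000

prismatic axis z_2 = (0.0000,0.0000,1.0000)
J_v[:, 2] = z_2; J_ω[:, 2] = (0,0,0)
entry J[2][2] = 1.0000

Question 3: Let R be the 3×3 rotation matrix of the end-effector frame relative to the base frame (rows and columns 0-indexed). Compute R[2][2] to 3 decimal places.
-0.808

End-effector z-axis (col 2 of R) = (0.1752,0.5625,-0.8080)
R[2][2] = -0.8080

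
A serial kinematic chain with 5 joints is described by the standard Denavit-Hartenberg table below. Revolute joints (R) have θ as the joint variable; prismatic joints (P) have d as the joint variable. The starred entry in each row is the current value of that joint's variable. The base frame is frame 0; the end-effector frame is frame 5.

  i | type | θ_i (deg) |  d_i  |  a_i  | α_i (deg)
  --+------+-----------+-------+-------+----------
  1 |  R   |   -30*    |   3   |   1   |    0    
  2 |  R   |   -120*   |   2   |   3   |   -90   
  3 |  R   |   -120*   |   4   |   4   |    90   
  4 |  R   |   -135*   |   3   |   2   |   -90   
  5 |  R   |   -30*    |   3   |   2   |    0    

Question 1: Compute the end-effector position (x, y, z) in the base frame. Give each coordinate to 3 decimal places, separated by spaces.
2.396 1.261 6.016

after link 1: o_1 = (0.8660, -0.5000, 3.0000)
after link 2: o_2 = (-1.7321, -2.0000, 5.0000)
after link 3: o_3 = (2.0000, -4.4641, 8.4641)
after link 4: o_4 = (2.9305, -2.2939, 5.7394)
after link 5: o_5 = (2.3957, 1.2611, 6.0158)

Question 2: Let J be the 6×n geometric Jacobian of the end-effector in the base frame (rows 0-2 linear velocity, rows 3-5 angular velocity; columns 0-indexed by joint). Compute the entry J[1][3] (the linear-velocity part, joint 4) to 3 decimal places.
1.638

axis z_3 = (0.7500,0.4330,-0.5000); lever o_n−o_3 = (0.3957,5.7252,-2.4483)
cross product → J_v[:, 3] = (1.8024,1.6384,4.1225)
J_ω[:, 3] = z_3
entry J[1][3] = 1.6384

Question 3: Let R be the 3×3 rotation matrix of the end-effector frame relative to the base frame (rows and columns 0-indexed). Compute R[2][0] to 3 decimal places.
End-effector x-axis (col 0 of R) = (-0.1964,0.5937,-0.7803)
R[2][0] = -0.7803

-0.780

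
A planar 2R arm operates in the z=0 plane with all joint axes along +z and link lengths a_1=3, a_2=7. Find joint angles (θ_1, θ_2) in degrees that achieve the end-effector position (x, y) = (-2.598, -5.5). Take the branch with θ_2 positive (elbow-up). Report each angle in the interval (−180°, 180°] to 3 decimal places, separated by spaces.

cos θ_2 = (36.9996−3²−7²)/(2·3·7) = -0.5000; θ_2 = 120.0006° (elbow-up)
β = atan2(-5.5000,-2.5980) = -115.2843°; ψ = atan2(6.0621,-0.5001) = 94.7157°
θ_1 = β − ψ = -210.0000°

150.000 120.001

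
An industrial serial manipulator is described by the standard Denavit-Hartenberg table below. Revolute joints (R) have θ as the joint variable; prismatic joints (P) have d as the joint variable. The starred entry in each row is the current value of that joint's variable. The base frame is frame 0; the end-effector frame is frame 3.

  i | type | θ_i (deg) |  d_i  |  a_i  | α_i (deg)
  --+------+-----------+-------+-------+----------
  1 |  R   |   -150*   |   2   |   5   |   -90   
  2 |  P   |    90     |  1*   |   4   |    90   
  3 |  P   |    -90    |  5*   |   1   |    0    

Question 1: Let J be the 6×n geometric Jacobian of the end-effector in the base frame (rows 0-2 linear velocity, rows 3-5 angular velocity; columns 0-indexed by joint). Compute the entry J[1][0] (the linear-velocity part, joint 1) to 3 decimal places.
axis z_0 = ẑ; lever o_n−o_0 = (-8.6603,-5.0000,-2.0000)
cross product → J_v[:, 0] = (5.0000,-8.6603,0.0000)
J_ω[:, 0] = z_0
entry J[1][0] = -8.6603

-8.660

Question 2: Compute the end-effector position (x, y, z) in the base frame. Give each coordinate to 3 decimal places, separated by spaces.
after link 1: o_1 = (-4.3301, -2.5000, 2.0000)
after link 2: o_2 = (-3.8301, -3.3660, -2.0000)
after link 3: o_3 = (-8.6603, -5.0000, -2.0000)

-8.660 -5.000 -2.000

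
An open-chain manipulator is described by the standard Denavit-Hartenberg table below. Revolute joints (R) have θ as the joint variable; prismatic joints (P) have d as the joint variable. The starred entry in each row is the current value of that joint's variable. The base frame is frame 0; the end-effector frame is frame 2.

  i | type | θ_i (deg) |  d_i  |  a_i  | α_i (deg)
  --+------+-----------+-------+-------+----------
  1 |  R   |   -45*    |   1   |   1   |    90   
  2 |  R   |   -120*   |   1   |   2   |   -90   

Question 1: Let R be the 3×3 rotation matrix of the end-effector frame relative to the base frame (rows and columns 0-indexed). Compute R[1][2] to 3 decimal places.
-0.612

End-effector z-axis (col 2 of R) = (0.6124,-0.6124,-0.5000)
R[1][2] = -0.6124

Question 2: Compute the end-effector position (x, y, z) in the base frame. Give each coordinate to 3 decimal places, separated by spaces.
after link 1: o_1 = (0.7071, -0.7071, 1.0000)
after link 2: o_2 = (-0.7071, -0.7071, -0.7321)

-0.707 -0.707 -0.732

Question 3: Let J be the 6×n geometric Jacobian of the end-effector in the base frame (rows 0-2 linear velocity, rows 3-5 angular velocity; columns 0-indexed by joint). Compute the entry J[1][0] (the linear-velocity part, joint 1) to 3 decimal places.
axis z_0 = ẑ; lever o_n−o_0 = (-0.7071,-0.7071,-0.7321)
cross product → J_v[:, 0] = (0.7071,-0.7071,0.0000)
J_ω[:, 0] = z_0
entry J[1][0] = -0.7071

-0.707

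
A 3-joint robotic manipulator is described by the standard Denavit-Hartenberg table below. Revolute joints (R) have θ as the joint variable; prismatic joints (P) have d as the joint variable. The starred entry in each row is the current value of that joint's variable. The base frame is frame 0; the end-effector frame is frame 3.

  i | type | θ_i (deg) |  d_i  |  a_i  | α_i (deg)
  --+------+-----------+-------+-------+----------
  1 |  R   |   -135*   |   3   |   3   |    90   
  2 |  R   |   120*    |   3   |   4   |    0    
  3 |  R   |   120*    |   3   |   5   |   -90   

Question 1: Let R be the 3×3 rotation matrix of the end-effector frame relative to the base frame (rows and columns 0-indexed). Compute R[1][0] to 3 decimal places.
End-effector x-axis (col 0 of R) = (0.3536,0.3536,-0.8660)
R[1][0] = 0.3536

0.354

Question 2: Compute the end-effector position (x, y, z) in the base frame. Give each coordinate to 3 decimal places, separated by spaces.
-3.182 5.303 2.134

after link 1: o_1 = (-2.1213, -2.1213, 3.0000)
after link 2: o_2 = (-2.8284, 1.4142, 6.4641)
after link 3: o_3 = (-3.1820, 5.3033, 2.1340)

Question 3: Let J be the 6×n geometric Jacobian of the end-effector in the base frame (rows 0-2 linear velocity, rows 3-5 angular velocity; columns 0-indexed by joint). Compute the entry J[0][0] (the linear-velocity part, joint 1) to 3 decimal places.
-5.303

axis z_0 = ẑ; lever o_n−o_0 = (-3.1820,5.3033,2.1340)
cross product → J_v[:, 0] = (-5.3033,-3.1820,0.0000)
J_ω[:, 0] = z_0
entry J[0][0] = -5.3033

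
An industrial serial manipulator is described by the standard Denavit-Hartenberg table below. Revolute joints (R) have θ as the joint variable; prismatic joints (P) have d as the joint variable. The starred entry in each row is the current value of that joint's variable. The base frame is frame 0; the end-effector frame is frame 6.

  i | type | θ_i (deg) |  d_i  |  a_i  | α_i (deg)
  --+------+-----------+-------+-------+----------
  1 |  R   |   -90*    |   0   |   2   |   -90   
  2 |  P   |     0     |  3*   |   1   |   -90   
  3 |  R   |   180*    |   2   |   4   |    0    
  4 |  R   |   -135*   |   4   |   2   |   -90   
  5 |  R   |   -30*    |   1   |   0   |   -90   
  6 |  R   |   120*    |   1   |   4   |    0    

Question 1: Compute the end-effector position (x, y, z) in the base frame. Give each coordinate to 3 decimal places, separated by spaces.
after link 1: o_1 = (0.0000, -2.0000, 0.0000)
after link 2: o_2 = (3.0000, -3.0000, 0.0000)
after link 3: o_3 = (3.0000, 1.0000, -2.0000)
after link 4: o_4 = (1.5858, -0.4142, -6.0000)
after link 5: o_5 = (0.8787, 0.2929, -6.0000)
after link 6: o_6 = (4.1994, -1.2854, -4.1340)

4.199 -1.285 -4.134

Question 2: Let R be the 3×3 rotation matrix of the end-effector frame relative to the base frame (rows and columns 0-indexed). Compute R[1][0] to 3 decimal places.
-0.306

End-effector x-axis (col 0 of R) = (0.9186,-0.3062,0.2500)
R[1][0] = -0.3062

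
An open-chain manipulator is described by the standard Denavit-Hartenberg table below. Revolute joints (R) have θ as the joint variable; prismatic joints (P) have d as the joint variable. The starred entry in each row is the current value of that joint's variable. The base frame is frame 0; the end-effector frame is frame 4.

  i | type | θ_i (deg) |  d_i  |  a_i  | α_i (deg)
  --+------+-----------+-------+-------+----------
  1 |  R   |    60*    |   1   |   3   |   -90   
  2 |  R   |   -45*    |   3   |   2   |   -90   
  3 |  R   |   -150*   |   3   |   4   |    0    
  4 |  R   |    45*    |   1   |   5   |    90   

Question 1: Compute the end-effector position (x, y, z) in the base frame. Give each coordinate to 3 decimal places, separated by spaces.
-6.574 8.273 -3.779

after link 1: o_1 = (1.5000, 2.5981, 1.0000)
after link 2: o_2 = (-0.3910, 5.3228, 2.4142)
after link 3: o_3 = (-2.2871, 6.0386, -2.1566)
after link 4: o_4 = (-6.5737, 8.2733, -3.7788)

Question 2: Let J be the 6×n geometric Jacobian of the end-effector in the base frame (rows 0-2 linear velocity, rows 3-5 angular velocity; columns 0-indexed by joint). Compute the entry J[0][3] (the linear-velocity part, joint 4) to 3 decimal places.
0.587

axis z_3 = (0.3536,0.6124,-0.7071); lever o_n−o_3 = (-4.2866,2.2347,-1.6222)
cross product → J_v[:, 3] = (0.5868,3.6046,3.4151)
J_ω[:, 3] = z_3
entry J[0][3] = 0.5868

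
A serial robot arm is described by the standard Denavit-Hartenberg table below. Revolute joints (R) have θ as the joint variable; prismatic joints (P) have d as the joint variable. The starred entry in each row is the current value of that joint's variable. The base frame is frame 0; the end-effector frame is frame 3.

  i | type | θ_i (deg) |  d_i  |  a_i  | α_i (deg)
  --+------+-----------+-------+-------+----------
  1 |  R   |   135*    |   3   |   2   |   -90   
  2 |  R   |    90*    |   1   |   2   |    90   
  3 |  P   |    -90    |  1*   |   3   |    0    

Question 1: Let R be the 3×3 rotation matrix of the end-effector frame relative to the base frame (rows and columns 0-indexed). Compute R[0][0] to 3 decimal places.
0.707

End-effector x-axis (col 0 of R) = (0.7071,0.7071,-0.0000)
R[0][0] = 0.7071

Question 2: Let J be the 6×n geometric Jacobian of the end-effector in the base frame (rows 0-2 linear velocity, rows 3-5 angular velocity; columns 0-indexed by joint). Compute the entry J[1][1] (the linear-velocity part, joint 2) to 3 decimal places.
-1.414

axis z_1 = (-0.7071,-0.7071,0.0000); lever o_n−o_1 = (0.7071,2.1213,-2.0000)
cross product → J_v[:, 1] = (1.4142,-1.4142,-1.0000)
J_ω[:, 1] = z_1
entry J[1][1] = -1.4142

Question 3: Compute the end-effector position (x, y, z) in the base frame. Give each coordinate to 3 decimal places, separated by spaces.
-0.707 3.536 1.000

after link 1: o_1 = (-1.4142, 1.4142, 3.0000)
after link 2: o_2 = (-2.1213, 0.7071, 1.0000)
after link 3: o_3 = (-0.7071, 3.5355, 1.0000)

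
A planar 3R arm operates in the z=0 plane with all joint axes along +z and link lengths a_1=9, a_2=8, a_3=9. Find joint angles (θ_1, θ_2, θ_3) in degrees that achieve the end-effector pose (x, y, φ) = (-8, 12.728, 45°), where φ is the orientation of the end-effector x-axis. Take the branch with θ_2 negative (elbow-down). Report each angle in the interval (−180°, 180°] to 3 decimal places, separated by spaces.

wrist centre = target − a_3·(cos φ, sin φ) = (-14.3640, 6.3640)
cos θ_2 = (246.8244−9²−8²)/(2·9·8) = 0.7071; θ_2 = -44.9994° (elbow-down)
β = atan2(6.3640,-14.3640) = 156.1040°; ψ = atan2(-5.6568,14.6569) = -21.1040°
θ_1 = β − ψ = 177.2080°
θ_3 = φ − θ_1 − θ_2 = -87.2085° (wrapped to (-180°,180°])

177.208 -44.999 -87.209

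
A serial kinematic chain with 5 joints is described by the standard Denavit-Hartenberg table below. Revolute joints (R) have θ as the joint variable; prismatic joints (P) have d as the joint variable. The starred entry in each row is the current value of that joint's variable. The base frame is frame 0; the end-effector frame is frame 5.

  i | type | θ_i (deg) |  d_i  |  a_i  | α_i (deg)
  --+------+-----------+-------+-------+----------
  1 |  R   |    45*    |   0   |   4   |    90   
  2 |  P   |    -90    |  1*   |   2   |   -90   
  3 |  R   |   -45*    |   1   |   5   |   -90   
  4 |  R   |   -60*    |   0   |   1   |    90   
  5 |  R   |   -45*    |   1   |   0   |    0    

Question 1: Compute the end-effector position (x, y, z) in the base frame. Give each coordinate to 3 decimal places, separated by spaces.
after link 1: o_1 = (2.8284, 2.8284, 0.0000)
after link 2: o_2 = (3.5355, 2.1213, -2.0000)
after link 3: o_3 = (6.7426, 0.3284, -5.5355)
after link 4: o_4 = (7.6050, 0.6908, -5.8891)
after link 5: o_5 = (7.5256, 1.4774, -5.2767)

7.526 1.477 -5.277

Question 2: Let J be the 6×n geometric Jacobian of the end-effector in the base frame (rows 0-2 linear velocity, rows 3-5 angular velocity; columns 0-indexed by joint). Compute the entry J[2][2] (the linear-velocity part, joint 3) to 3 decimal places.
axis z_2 = (0.7071,0.7071,0.0000); lever o_n−o_2 = (3.9900,-0.6440,-3.2767)
cross product → J_v[:, 2] = (-2.3170,2.3170,-3.2767)
J_ω[:, 2] = z_2
entry J[2][2] = -3.2767

-3.277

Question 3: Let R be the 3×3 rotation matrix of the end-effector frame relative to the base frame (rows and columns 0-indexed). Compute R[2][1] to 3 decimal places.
-0.750

End-effector y-axis (col 1 of R) = (0.2562,0.6098,-0.7500)
R[2][1] = -0.7500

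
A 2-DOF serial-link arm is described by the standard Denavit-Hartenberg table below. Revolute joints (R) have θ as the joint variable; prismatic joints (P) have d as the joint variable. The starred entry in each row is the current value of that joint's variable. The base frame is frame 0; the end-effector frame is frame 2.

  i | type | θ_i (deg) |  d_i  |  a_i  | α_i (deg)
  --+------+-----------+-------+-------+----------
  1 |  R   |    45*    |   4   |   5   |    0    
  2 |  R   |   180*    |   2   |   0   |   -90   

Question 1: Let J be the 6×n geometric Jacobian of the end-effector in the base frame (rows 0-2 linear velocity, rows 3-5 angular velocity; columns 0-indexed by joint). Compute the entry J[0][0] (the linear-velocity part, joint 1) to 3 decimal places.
-3.536

axis z_0 = ẑ; lever o_n−o_0 = (3.5355,3.5355,6.0000)
cross product → J_v[:, 0] = (-3.5355,3.5355,0.0000)
J_ω[:, 0] = z_0
entry J[0][0] = -3.5355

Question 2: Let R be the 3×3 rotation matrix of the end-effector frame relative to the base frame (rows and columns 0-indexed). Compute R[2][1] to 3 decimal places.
-1.000

End-effector y-axis (col 1 of R) = (0.0000,-0.0000,-1.0000)
R[2][1] = -1.0000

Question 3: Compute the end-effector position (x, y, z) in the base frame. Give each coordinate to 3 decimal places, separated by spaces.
after link 1: o_1 = (3.5355, 3.5355, 4.0000)
after link 2: o_2 = (3.5355, 3.5355, 6.0000)

3.536 3.536 6.000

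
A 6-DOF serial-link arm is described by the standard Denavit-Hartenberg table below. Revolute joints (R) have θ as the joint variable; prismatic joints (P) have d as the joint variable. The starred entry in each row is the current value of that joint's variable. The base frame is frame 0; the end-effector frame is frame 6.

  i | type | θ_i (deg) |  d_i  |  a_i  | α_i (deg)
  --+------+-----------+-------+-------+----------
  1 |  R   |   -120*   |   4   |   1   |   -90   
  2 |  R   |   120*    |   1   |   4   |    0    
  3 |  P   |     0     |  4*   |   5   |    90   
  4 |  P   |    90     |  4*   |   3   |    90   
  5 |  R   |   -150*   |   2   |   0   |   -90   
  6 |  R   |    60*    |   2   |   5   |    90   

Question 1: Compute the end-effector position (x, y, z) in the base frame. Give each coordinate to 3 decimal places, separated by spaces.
6.646 -2.159 -2.285

after link 1: o_1 = (-0.5000, -0.8660, 4.0000)
after link 2: o_2 = (1.3660, 0.3660, 0.5359)
after link 3: o_3 = (6.0801, 0.5311, -3.7942)
after link 4: o_4 = (6.9462, -3.9689, -5.7942)
after link 5: o_5 = (7.4462, -3.1029, -7.5263)
after link 6: o_6 = (6.6459, -2.1588, -2.2853)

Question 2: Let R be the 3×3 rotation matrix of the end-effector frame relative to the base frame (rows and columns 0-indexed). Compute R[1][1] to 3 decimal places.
End-effector y-axis (col 1 of R) = (0.8080,0.3995,0.4330)
R[1][1] = 0.3995

0.400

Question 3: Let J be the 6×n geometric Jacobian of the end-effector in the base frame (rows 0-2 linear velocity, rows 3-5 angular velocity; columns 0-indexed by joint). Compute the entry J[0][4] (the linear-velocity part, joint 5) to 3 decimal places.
axis z_4 = (0.2500,0.4330,-0.8660); lever o_n−o_4 = (-0.3002,1.8101,3.5090)
cross product → J_v[:, 4] = (3.0870,-0.6172,0.5825)
J_ω[:, 4] = z_4
entry J[0][4] = 3.0870

3.087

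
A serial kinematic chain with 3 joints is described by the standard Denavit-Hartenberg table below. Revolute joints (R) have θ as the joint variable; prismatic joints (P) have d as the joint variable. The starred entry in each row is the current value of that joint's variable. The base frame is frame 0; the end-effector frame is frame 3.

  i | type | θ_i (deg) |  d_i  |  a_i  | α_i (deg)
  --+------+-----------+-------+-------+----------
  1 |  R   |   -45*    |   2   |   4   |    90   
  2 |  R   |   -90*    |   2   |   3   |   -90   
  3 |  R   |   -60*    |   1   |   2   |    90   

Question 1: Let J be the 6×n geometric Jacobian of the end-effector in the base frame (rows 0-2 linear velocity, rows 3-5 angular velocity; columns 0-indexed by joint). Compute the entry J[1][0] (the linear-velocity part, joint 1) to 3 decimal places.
0.897

axis z_0 = ẑ; lever o_n−o_0 = (0.8966,-6.1745,-2.0000)
cross product → J_v[:, 0] = (6.1745,0.8966,-0.0000)
J_ω[:, 0] = z_0
entry J[1][0] = 0.8966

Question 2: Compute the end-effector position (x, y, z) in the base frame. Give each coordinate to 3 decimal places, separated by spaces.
0.897 -6.174 -2.000

after link 1: o_1 = (2.8284, -2.8284, 2.0000)
after link 2: o_2 = (1.4142, -4.2426, -1.0000)
after link 3: o_3 = (0.8966, -6.1745, -2.0000)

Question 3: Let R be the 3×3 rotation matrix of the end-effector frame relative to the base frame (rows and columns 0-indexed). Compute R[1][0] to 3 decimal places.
-0.612

End-effector x-axis (col 0 of R) = (-0.6124,-0.6124,-0.5000)
R[1][0] = -0.6124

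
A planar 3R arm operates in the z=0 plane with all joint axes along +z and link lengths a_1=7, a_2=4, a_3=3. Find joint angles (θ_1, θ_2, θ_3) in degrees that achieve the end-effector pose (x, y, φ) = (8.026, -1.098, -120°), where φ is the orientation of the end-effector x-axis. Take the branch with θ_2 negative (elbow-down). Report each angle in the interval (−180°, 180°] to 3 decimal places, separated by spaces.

wrist centre = target − a_3·(cos φ, sin φ) = (9.5260, 1.5001)
cos θ_2 = (92.9949−7²−4²)/(2·7·4) = 0.4999; θ_2 = -60.0060° (elbow-down)
β = atan2(1.5001,9.5260) = 8.9490°; ψ = atan2(-3.4643,8.9996) = -21.0537°
θ_1 = β − ψ = 30.0026°
θ_3 = φ − θ_1 − θ_2 = -89.9966° (wrapped to (-180°,180°])

30.003 -60.006 -89.997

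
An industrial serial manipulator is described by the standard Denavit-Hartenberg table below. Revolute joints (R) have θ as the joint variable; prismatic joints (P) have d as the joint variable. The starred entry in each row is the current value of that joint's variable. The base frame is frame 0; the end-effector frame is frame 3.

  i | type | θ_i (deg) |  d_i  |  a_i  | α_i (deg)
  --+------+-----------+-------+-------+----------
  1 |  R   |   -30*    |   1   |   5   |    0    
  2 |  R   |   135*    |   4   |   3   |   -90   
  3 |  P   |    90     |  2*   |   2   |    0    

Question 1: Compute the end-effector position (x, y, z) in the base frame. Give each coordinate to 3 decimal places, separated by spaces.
after link 1: o_1 = (4.3301, -2.5000, 1.0000)
after link 2: o_2 = (3.5537, 0.3978, 5.0000)
after link 3: o_3 = (1.6218, -0.1199, 3.0000)

1.622 -0.120 3.000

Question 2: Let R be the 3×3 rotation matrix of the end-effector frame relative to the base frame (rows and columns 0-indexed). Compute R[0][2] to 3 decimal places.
-0.966

End-effector z-axis (col 2 of R) = (-0.9659,-0.2588,0.0000)
R[0][2] = -0.9659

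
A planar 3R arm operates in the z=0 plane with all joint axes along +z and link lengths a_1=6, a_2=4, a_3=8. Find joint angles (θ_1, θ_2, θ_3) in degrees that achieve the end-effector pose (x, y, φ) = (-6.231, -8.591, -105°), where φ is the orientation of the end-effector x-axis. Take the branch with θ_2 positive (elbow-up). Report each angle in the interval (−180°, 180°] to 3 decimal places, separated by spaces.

wrist centre = target − a_3·(cos φ, sin φ) = (-4.1604, -0.8636)
cos θ_2 = (18.0551−6²−4²)/(2·6·4) = -0.7072; θ_2 = 135.0063° (elbow-up)
β = atan2(-0.8636,-4.1604) = -168.2735°; ψ = atan2(2.8281,3.1713) = 41.7264°
θ_1 = β − ψ = -209.9999°
θ_3 = φ − θ_1 − θ_2 = -30.0064° (wrapped to (-180°,180°])

150.000 135.006 -30.006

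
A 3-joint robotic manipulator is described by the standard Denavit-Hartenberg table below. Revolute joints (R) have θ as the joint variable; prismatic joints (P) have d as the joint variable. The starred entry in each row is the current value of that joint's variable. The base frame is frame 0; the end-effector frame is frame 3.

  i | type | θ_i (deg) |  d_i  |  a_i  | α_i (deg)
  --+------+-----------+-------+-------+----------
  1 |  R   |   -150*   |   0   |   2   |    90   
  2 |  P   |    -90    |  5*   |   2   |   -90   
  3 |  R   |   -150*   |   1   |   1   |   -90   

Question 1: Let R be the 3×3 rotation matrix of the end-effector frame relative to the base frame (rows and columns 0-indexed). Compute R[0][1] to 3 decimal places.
End-effector y-axis (col 1 of R) = (0.8660,0.5000,-0.0000)
R[0][1] = 0.8660

0.866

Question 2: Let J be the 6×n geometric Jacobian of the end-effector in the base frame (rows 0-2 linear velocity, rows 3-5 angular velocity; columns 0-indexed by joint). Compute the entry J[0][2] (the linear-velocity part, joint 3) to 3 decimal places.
-0.433

axis z_2 = (-0.8660,-0.5000,0.0000); lever o_n−o_2 = (-1.1160,-0.0670,0.8660)
cross product → J_v[:, 2] = (-0.4330,0.7500,-0.5000)
J_ω[:, 2] = z_2
entry J[0][2] = -0.4330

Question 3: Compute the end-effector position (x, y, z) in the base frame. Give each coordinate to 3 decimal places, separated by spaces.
after link 1: o_1 = (-1.7321, -1.0000, 0.0000)
after link 2: o_2 = (-4.2321, 3.3301, -2.0000)
after link 3: o_3 = (-5.3481, 3.2631, -1.1340)

-5.348 3.263 -1.134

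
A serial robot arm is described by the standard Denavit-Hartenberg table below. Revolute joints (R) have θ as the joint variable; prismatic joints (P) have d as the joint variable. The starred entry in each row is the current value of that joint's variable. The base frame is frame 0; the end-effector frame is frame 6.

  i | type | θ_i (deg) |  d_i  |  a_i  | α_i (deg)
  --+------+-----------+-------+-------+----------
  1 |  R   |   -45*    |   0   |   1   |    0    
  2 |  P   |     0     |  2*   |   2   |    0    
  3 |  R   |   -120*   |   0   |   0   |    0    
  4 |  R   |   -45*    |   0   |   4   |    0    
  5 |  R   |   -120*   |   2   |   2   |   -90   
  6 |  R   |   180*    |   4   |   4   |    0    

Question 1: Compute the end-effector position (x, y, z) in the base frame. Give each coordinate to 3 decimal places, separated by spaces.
-5.075 2.343 4.000

after link 1: o_1 = (0.7071, -0.7071, 0.0000)
after link 2: o_2 = (2.1213, -2.1213, 2.0000)
after link 3: o_3 = (2.1213, -2.1213, 2.0000)
after link 4: o_4 = (-1.3428, -0.1213, 2.0000)
after link 5: o_5 = (0.3893, 0.8787, 4.0000)
after link 6: o_6 = (-5.0748, 2.3428, 4.0000)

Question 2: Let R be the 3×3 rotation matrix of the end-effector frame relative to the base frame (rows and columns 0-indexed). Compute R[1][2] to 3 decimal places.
0.866

End-effector z-axis (col 2 of R) = (-0.5000,0.8660,0.0000)
R[1][2] = 0.8660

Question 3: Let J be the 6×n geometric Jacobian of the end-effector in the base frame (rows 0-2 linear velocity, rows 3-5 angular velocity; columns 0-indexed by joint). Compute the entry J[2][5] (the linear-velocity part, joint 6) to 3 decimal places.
axis z_5 = (-0.5000,0.8660,0.0000); lever o_n−o_5 = (-5.4641,1.4641,-0.0000)
cross product → J_v[:, 5] = (-0.0000,-0.0000,4.0000)
J_ω[:, 5] = z_5
entry J[2][5] = 4.0000

4.000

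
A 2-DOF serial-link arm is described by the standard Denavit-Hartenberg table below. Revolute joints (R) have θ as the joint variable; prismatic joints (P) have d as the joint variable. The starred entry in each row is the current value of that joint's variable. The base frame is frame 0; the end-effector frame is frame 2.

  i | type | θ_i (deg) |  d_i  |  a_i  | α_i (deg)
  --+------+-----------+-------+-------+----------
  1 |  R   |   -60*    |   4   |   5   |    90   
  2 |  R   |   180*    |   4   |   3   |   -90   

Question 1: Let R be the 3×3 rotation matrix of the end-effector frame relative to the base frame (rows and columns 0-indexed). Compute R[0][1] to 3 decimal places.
0.866

End-effector y-axis (col 1 of R) = (0.8660,0.5000,-0.0000)
R[0][1] = 0.8660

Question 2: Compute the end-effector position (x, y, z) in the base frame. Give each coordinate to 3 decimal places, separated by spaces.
after link 1: o_1 = (2.5000, -4.3301, 4.0000)
after link 2: o_2 = (-2.4641, -3.7321, 4.0000)

-2.464 -3.732 4.000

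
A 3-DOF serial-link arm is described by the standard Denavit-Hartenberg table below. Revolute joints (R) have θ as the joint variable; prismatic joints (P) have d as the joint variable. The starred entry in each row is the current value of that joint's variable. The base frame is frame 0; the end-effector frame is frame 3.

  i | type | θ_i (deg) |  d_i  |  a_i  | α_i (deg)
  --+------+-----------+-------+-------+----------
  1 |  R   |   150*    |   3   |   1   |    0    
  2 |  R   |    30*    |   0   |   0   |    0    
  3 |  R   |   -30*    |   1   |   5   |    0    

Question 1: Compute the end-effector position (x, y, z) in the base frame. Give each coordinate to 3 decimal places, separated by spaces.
after link 1: o_1 = (-0.8660, 0.5000, 3.0000)
after link 2: o_2 = (-0.8660, 0.5000, 3.0000)
after link 3: o_3 = (-5.1962, 3.0000, 4.0000)

-5.196 3.000 4.000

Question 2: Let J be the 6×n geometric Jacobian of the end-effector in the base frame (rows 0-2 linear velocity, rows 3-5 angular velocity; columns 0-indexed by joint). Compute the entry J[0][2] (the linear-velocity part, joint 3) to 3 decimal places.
-2.500

axis z_2 = (0.0000,0.0000,1.0000); lever o_n−o_2 = (-4.3301,2.5000,1.0000)
cross product → J_v[:, 2] = (-2.5000,-4.3301,0.0000)
J_ω[:, 2] = z_2
entry J[0][2] = -2.5000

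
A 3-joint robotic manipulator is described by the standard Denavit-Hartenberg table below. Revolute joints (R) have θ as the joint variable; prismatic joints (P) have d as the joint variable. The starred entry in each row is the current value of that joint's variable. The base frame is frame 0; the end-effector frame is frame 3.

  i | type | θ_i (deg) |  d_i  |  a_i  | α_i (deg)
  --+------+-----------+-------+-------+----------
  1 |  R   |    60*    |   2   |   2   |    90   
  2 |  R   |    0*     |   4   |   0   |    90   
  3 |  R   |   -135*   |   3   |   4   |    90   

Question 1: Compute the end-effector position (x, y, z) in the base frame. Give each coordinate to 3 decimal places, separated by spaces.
after link 1: o_1 = (1.0000, 1.7321, 2.0000)
after link 2: o_2 = (4.4641, -0.2679, 2.0000)
after link 3: o_3 = (0.6004, -1.3032, -1.0000)

0.600 -1.303 -1.000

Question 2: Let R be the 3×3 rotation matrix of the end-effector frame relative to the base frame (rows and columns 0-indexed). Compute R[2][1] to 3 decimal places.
End-effector y-axis (col 1 of R) = (0.0000,-0.0000,-1.0000)
R[2][1] = -1.0000

-1.000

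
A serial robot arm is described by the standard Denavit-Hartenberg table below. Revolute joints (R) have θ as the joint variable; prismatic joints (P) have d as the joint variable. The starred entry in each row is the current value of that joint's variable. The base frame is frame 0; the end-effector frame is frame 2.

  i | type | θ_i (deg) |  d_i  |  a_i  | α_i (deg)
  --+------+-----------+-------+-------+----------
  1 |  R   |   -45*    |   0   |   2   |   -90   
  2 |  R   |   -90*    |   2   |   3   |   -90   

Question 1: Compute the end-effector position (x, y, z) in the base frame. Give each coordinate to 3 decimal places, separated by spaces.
after link 1: o_1 = (1.4142, -1.4142, 0.0000)
after link 2: o_2 = (2.8284, -0.0000, 3.0000)

2.828 -0.000 3.000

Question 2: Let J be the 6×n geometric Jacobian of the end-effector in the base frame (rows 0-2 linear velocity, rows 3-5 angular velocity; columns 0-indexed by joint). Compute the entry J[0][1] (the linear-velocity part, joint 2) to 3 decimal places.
axis z_1 = (0.7071,0.7071,0.0000); lever o_n−o_1 = (1.4142,1.4142,3.0000)
cross product → J_v[:, 1] = (2.1213,-2.1213,0.0000)
J_ω[:, 1] = z_1
entry J[0][1] = 2.1213

2.121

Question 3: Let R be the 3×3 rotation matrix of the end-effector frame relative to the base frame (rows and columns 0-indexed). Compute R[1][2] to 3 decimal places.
-0.707

End-effector z-axis (col 2 of R) = (0.7071,-0.7071,-0.0000)
R[1][2] = -0.7071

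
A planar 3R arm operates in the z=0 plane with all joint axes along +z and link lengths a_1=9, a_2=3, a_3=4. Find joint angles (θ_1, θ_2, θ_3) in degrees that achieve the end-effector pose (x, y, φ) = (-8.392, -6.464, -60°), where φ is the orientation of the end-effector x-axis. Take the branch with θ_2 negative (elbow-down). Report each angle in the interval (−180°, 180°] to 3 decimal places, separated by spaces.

-149.998 -60.009 150.007

wrist centre = target − a_3·(cos φ, sin φ) = (-10.3920, -2.9999)
cos θ_2 = (116.9931−9²−3²)/(2·9·3) = 0.4999; θ_2 = -60.0085° (elbow-down)
β = atan2(-2.9999,-10.3920) = -163.8980°; ψ = atan2(-2.5983,10.4996) = -13.8995°
θ_1 = β − ψ = -149.9984°
θ_3 = φ − θ_1 − θ_2 = 150.0069° (wrapped to (-180°,180°])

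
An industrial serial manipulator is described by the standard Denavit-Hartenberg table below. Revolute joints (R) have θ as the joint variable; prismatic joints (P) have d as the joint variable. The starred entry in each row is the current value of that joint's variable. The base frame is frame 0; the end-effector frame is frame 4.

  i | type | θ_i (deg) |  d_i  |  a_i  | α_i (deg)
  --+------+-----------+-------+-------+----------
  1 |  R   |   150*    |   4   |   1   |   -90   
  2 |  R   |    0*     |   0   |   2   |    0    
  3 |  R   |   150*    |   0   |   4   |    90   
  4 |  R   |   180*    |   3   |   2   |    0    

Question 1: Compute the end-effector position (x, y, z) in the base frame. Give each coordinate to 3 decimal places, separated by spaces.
after link 1: o_1 = (-0.8660, 0.5000, 4.0000)
after link 2: o_2 = (-2.5981, 1.5000, 4.0000)
after link 3: o_3 = (0.4019, -0.2321, 2.0000)
after link 4: o_4 = (-2.3971, 1.3840, 0.4019)

-2.397 1.384 0.402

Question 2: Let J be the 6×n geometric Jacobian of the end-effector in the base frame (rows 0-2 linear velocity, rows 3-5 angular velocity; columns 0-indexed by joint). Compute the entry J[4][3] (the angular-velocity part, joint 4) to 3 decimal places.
axis z_3 = (-0.4330,0.2500,-0.8660); lever o_n−o_3 = (-2.7990,1.6160,-1.5981)
cross product → J_v[:, 3] = (1.0000,1.7321,-0.0000)
J_ω[:, 3] = z_3
entry J[4][3] = 0.2500

0.250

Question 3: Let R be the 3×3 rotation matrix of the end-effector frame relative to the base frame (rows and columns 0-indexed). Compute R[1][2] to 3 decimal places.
0.250

End-effector z-axis (col 2 of R) = (-0.4330,0.2500,-0.8660)
R[1][2] = 0.2500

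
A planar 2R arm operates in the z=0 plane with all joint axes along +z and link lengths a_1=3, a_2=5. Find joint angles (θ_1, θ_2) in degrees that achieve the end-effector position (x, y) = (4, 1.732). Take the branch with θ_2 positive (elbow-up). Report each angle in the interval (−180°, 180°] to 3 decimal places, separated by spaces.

-60.001 120.000

cos θ_2 = (18.9998−3²−5²)/(2·3·5) = -0.5000; θ_2 = 120.0004° (elbow-up)
β = atan2(1.7320,4.0000) = 23.4126°; ψ = atan2(4.3301,0.5000) = 83.4136°
θ_1 = β − ψ = -60.0010°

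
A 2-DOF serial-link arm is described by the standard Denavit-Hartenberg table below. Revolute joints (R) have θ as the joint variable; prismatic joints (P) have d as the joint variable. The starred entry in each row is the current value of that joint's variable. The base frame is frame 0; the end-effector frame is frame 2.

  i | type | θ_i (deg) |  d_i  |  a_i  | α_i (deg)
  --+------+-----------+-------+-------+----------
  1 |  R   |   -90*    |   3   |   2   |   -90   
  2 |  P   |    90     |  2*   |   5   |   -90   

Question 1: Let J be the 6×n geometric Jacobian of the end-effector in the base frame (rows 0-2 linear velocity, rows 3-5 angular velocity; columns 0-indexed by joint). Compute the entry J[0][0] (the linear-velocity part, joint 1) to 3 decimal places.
2.000

axis z_0 = ẑ; lever o_n−o_0 = (2.0000,-2.0000,-2.0000)
cross product → J_v[:, 0] = (2.0000,2.0000,-0.0000)
J_ω[:, 0] = z_0
entry J[0][0] = 2.0000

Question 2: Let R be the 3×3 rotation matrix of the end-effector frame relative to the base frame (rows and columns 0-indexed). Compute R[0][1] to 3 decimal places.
End-effector y-axis (col 1 of R) = (-1.0000,0.0000,-0.0000)
R[0][1] = -1.0000

-1.000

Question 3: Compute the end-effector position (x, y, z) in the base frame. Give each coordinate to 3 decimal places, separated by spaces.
after link 1: o_1 = (0.0000, -2.0000, 3.0000)
after link 2: o_2 = (2.0000, -2.0000, -2.0000)

2.000 -2.000 -2.000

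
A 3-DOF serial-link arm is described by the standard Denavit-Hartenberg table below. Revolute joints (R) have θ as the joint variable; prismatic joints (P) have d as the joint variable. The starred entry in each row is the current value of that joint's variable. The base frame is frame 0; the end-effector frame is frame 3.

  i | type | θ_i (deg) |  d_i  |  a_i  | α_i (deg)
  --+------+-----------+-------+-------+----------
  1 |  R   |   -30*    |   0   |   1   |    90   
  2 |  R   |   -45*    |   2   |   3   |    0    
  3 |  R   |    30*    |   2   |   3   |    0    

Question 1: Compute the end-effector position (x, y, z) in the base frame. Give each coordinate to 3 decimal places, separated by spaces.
3.213 -6.474 -2.898

after link 1: o_1 = (0.8660, -0.5000, 0.0000)
after link 2: o_2 = (1.7031, -3.2927, -2.1213)
after link 3: o_3 = (3.2127, -6.4737, -2.8978)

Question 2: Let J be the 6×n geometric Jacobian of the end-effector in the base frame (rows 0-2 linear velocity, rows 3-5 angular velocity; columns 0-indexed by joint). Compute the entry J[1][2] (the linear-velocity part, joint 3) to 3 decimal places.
-0.388

axis z_2 = (-0.5000,-0.8660,0.0000); lever o_n−o_2 = (1.5095,-3.1809,-0.7765)
cross product → J_v[:, 2] = (0.6724,-0.3882,2.8978)
J_ω[:, 2] = z_2
entry J[1][2] = -0.3882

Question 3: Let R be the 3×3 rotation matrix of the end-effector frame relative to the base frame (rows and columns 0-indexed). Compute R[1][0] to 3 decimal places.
-0.483

End-effector x-axis (col 0 of R) = (0.8365,-0.4830,-0.2588)
R[1][0] = -0.4830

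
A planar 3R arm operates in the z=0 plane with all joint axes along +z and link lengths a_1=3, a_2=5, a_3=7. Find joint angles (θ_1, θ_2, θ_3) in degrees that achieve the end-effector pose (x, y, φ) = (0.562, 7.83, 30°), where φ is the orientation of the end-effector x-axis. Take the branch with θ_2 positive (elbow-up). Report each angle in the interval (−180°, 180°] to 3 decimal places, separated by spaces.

wrist centre = target − a_3·(cos φ, sin φ) = (-5.5002, 4.3300)
cos θ_2 = (49.0009−3²−5²)/(2·3·5) = 0.5000; θ_2 = 59.9981° (elbow-up)
β = atan2(4.3300,-5.5002) = 141.7885°; ψ = atan2(4.3300,5.5001) = 38.2120°
θ_1 = β − ψ = 103.5765°
θ_3 = φ − θ_1 − θ_2 = -133.5747° (wrapped to (-180°,180°])

103.577 59.998 -133.575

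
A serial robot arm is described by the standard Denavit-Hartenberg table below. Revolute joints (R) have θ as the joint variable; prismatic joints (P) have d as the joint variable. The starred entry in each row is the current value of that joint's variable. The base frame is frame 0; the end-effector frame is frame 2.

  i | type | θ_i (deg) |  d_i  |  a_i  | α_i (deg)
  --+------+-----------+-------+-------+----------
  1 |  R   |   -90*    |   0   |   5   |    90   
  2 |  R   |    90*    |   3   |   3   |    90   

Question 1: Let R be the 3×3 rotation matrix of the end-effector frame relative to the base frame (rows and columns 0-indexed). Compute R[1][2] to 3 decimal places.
End-effector z-axis (col 2 of R) = (-0.0000,-1.0000,-0.0000)
R[1][2] = -1.0000

-1.000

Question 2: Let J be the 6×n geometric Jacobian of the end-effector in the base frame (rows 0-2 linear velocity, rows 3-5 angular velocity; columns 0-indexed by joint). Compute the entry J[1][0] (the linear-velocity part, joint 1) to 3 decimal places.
-3.000

axis z_0 = ẑ; lever o_n−o_0 = (-3.0000,-5.0000,3.0000)
cross product → J_v[:, 0] = (5.0000,-3.0000,0.0000)
J_ω[:, 0] = z_0
entry J[1][0] = -3.0000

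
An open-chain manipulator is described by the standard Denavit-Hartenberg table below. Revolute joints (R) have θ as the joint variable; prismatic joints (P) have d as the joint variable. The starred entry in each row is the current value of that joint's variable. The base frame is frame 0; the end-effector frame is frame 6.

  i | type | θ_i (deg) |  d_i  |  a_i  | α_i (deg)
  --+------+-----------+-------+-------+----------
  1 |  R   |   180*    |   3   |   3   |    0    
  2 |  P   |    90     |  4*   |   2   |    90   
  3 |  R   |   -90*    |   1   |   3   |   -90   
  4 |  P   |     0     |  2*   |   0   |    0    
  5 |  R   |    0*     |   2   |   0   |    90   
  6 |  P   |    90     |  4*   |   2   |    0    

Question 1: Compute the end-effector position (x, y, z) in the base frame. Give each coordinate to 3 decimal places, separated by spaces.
after link 1: o_1 = (-3.0000, 0.0000, 3.0000)
after link 2: o_2 = (-3.0000, -2.0000, 7.0000)
after link 3: o_3 = (-4.0000, -2.0000, 4.0000)
after link 4: o_4 = (-4.0000, -4.0000, 4.0000)
after link 5: o_5 = (-4.0000, -6.0000, 4.0000)
after link 6: o_6 = (-8.0000, -8.0000, 4.0000)

-8.000 -8.000 4.000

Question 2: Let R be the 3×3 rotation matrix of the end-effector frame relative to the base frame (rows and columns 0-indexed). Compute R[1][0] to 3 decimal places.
End-effector x-axis (col 0 of R) = (-0.0000,-1.0000,0.0000)
R[1][0] = -1.0000

-1.000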